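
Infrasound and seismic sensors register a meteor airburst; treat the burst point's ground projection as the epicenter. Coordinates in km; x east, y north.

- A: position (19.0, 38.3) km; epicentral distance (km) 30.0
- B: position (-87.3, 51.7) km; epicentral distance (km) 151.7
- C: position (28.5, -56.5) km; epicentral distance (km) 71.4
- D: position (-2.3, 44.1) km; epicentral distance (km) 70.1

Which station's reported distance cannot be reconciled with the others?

Solve using three stations at a time. Using B, C, D (subtract circle equations pairwise → linear system) gives (x, y) ≈ (58.1, 8.5).
Distances from that point to each station vs reported:
  A: calculated 49.2 vs reported 30.0 → residual 19.2 km
  B: calculated 151.7 vs reported 151.7 → residual 0.0 km
  C: calculated 71.4 vs reported 71.4 → residual 0.0 km
  D: calculated 70.1 vs reported 70.1 → residual 0.0 km
B, C, D are mutually consistent (residuals ≈ 0); A is off by 19.2 km.

A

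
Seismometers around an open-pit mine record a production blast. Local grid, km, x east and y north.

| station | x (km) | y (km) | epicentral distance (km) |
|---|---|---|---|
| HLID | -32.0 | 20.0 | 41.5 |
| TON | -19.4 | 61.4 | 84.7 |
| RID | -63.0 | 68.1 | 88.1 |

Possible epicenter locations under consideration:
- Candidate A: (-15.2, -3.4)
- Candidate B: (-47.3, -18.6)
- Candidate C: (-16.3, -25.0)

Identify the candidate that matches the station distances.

For each candidate, compare |candidate − station| to the reported distance:
Candidate A: residuals HLID 12.7, TON 19.8, RID 2.1 → max 19.8 km
Candidate B: residuals HLID 0.0, TON 0.0, RID 0.0 → max 0.0 km
Candidate C: residuals HLID 6.2, TON 1.8, RID 16.1 → max 16.1 km
Only Candidate B has all residuals ≈ 0.

Candidate B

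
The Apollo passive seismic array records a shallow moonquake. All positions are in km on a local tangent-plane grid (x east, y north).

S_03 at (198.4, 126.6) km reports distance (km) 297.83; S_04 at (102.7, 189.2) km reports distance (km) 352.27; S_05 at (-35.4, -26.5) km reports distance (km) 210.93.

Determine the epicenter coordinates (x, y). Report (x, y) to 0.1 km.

Circle about each station: (x − 198.4)² + (y − 126.6)² = 297.83²; (x − 102.7)² + (y − 189.2)² = 352.27²; (x + 35.4)² + (y + 26.5)² = 210.93².
Subtracting pairs of circle equations eliminates x²+y² and gives linear equations (the radical axes):
-191.4 x + 125.2 y = -44437.63
-467.6 x − 306.2 y = -9223.47
Solving the 2×2 system: x ≈ 126.0, y ≈ -162.3 km.
Check against S_03 (with the unrounded x, y): √((x − 198.4)²+(y − 126.6)²) = 297.83 ≈ 297.83 km. ✓

(126.0, -162.3)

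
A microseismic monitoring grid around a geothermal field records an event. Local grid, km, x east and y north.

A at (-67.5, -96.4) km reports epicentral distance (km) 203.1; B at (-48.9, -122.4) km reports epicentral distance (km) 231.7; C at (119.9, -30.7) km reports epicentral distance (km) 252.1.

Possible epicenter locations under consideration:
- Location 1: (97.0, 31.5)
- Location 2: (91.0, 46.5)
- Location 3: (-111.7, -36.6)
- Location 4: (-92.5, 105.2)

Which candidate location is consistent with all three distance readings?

Location 4

For each candidate, compare |candidate − station| to the reported distance:
Location 1: residuals A 5.3, B 19.6, C 185.8 → max 185.8 km
Location 2: residuals A 10.3, B 12.4, C 169.7 → max 169.7 km
Location 3: residuals A 128.7, B 125.4, C 20.4 → max 128.7 km
Location 4: residuals A 0.0, B 0.0, C 0.1 → max 0.1 km
Only Location 4 has all residuals ≈ 0.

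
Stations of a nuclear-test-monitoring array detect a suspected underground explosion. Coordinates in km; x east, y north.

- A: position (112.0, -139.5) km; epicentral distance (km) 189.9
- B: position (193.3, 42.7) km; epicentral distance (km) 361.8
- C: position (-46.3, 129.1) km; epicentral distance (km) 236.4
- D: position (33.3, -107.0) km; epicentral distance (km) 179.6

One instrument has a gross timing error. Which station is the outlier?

Solve using three stations at a time. Using B, C, D (subtract circle equations pairwise → linear system) gives (x, y) ≈ (-144.9, -85.7).
Distances from that point to each station vs reported:
  A: calculated 262.5 vs reported 189.9 → residual 72.6 km
  B: calculated 361.7 vs reported 361.8 → residual 0.1 km
  C: calculated 236.3 vs reported 236.4 → residual 0.1 km
  D: calculated 179.5 vs reported 179.6 → residual 0.1 km
B, C, D are mutually consistent (residuals ≈ 0); A is off by 72.6 km.

A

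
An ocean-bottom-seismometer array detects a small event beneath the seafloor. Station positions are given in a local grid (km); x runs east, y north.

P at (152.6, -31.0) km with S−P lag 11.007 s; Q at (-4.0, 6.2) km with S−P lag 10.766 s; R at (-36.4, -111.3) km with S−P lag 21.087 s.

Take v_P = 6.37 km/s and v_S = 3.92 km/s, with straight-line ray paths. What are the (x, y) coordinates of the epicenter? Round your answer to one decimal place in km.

(90.3, 62.3)

Distance from S−P lag: d = Δt · v_P v_S / (v_P − v_S) = Δt · (6.37·3.92)/(6.37−3.92) ≈ 10.1920·Δt.
So d_P = 112.18, d_Q = 109.73, d_R = 214.92 km.
Circle about each station: (x − 152.6)² + (y + 31.0)² = 112.18²; (x + 4.0)² + (y − 6.2)² = 109.73²; (x + 36.4)² + (y + 111.3)² = 214.92².
Subtracting the P equation from the Q and R equations removes the quadratic terms:
-313.2 x + 74.4 y = -23649.64
-378.0 x − 160.6 y = -44141.36
Solving the 2×2 system: x ≈ 90.3, y ≈ 62.3 km.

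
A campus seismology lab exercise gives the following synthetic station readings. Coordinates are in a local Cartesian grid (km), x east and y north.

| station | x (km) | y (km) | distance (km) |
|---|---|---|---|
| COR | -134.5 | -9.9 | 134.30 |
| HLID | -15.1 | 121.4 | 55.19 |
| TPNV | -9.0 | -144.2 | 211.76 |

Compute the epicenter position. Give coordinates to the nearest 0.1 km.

Circle about each station: (x + 134.5)² + (y + 9.9)² = 134.30²; (x + 15.1)² + (y − 121.4)² = 55.19²; (x + 9.0)² + (y + 144.2)² = 211.76².
Subtracting pairs of circle equations eliminates x²+y² and gives linear equations (the radical axes):
238.8 x + 262.6 y = 11768.26
251.0 x − 268.6 y = -24119.43
Solving the 2×2 system: x ≈ -24.4, y ≈ 67.0 km.

(-24.4, 67.0)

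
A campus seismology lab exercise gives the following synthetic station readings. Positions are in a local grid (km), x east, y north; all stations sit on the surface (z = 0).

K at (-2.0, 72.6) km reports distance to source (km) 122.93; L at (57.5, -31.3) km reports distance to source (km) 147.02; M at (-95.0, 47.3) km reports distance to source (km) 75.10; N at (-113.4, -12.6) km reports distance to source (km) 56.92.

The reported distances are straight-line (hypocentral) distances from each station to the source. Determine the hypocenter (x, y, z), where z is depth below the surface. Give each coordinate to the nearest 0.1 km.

Each station gives a sphere (x−x_i)² + (y−y_i)² + z² = d_i² (stations at z=0).
Subtracting the K sphere from L and M: z² cancels, leaving linear equations in x and y:
119.0 x − 207.8 y = -7491.92
-186.0 x − 50.6 y = 15459.30
Solving: x ≈ -80.398, y ≈ -9.987 km (keep extra digits for the depth step; rounded: -80.4, -10.0).
Then from the K sphere: z² = 122.93² − (x + 2.0)² − (y − 72.6)² with x = -80.398, y = -9.987, so z ≈ 46.313 ≈ 46.3 km.

x ≈ -80.4 km, y ≈ -10.0 km, depth ≈ 46.3 km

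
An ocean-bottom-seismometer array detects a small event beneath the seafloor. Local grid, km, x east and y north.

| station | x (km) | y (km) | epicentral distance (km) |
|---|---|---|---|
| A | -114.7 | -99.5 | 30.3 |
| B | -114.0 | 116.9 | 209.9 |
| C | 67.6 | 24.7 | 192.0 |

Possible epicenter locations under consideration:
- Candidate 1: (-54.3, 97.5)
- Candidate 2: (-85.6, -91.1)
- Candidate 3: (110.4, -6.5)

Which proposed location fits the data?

Candidate 2

For each candidate, compare |candidate − station| to the reported distance:
Candidate 1: residuals A 175.8, B 147.1, C 50.0 → max 175.8 km
Candidate 2: residuals A 0.0, B 0.0, C 0.0 → max 0.0 km
Candidate 3: residuals A 213.3, B 46.2, C 139.0 → max 213.3 km
Only Candidate 2 has all residuals ≈ 0.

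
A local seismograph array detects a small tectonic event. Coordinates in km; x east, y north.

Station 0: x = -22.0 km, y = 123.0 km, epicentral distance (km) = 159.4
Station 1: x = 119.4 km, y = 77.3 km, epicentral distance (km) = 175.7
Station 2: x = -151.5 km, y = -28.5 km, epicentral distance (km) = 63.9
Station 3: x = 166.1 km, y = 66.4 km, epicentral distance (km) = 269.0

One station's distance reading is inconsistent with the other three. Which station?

Station 1

Solve using three stations at a time. Using Station 0, Station 2, Station 3 (subtract circle equations pairwise → linear system) gives (x, y) ≈ (-87.9, -22.1).
Distances from that point to each station vs reported:
  Station 0: calculated 159.4 vs reported 159.4 → residual 0.0 km
  Station 1: calculated 229.9 vs reported 175.7 → residual 54.2 km
  Station 2: calculated 63.9 vs reported 63.9 → residual 0.0 km
  Station 3: calculated 269.0 vs reported 269.0 → residual 0.0 km
Station 0, Station 2, Station 3 are mutually consistent (residuals ≈ 0); Station 1 is off by 54.2 km.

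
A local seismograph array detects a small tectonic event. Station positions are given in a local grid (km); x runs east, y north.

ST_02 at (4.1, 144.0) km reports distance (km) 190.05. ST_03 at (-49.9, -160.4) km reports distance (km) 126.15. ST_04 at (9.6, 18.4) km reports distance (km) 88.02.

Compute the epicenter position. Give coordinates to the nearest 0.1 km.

-60.6 km east, -34.7 km north

Circle about each station: (x − 4.1)² + (y − 144.0)² = 190.05²; (x + 49.9)² + (y + 160.4)² = 126.15²; (x − 9.6)² + (y − 18.4)² = 88.02².
Subtracting the ST_02 equation from the ST_03 and ST_04 equations removes the quadratic terms:
-108.0 x − 608.8 y = 27670.54
11.0 x − 251.2 y = 8049.39
Solving the 2×2 system: x ≈ -60.6, y ≈ -34.7 km.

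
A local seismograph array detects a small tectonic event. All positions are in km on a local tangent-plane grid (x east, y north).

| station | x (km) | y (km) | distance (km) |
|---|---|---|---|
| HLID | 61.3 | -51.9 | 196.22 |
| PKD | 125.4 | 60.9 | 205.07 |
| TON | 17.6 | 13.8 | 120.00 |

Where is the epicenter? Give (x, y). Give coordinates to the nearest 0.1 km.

x ≈ -78.1 km, y ≈ 86.2 km

Circle about each station: (x − 61.3)² + (y + 51.9)² = 196.22²; (x − 125.4)² + (y − 60.9)² = 205.07²; (x − 17.6)² + (y − 13.8)² = 120.00².
Subtracting pairs of circle equations eliminates x²+y² and gives linear equations (the radical axes):
128.2 x + 225.6 y = 9431.25
-87.4 x + 131.4 y = 18151.19
Solving the 2×2 system: x ≈ -78.1, y ≈ 86.2 km.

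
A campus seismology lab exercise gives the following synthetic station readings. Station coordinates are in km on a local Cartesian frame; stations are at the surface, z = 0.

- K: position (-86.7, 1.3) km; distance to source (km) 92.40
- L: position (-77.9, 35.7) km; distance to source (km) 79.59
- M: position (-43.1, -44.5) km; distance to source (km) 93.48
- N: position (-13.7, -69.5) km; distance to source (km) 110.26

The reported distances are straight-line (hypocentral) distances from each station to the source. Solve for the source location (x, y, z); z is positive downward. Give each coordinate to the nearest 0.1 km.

(-10.7, 32.2, 42.5)

Each station gives a sphere (x−x_i)² + (y−y_i)² + z² = d_i² (stations at z=0).
Subtracting the K sphere from L and M: z² cancels, leaving linear equations in x and y:
17.6 x + 68.8 y = 2027.51
87.2 x − 91.6 y = -3881.47
Solving: x ≈ -10.684, y ≈ 32.203 km (keep extra digits for the depth step; rounded: -10.7, 32.2).
Then from the K sphere: z² = 92.40² − (x + 86.7)² − (y − 1.3)² with x = -10.684, y = 32.203, so z ≈ 42.477 ≈ 42.5 km.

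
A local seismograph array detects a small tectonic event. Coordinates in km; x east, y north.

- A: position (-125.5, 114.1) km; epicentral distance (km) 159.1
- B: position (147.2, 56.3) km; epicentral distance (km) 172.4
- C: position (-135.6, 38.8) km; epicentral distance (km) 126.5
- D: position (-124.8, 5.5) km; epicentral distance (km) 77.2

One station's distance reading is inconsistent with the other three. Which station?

Solve using three stations at a time. Using A, B, C (subtract circle equations pairwise → linear system) gives (x, y) ≈ (-15.5, -0.8).
Distances from that point to each station vs reported:
  A: calculated 159.1 vs reported 159.1 → residual 0.0 km
  B: calculated 172.4 vs reported 172.4 → residual 0.0 km
  C: calculated 126.5 vs reported 126.5 → residual 0.0 km
  D: calculated 109.5 vs reported 77.2 → residual 32.3 km
A, B, C are mutually consistent (residuals ≈ 0); D is off by 32.3 km.

D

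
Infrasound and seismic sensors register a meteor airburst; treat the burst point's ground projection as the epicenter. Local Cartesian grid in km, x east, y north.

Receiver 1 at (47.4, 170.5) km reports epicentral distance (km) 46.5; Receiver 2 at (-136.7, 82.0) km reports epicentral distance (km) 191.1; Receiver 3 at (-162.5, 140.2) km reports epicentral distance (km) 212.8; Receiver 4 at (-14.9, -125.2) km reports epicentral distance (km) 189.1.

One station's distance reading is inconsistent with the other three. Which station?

Receiver 4

Solve using three stations at a time. Using Receiver 1, Receiver 2, Receiver 3 (subtract circle equations pairwise → linear system) gives (x, y) ≈ (49.7, 124.1).
Distances from that point to each station vs reported:
  Receiver 1: calculated 46.4 vs reported 46.5 → residual 0.1 km
  Receiver 2: calculated 191.1 vs reported 191.1 → residual 0.0 km
  Receiver 3: calculated 212.8 vs reported 212.8 → residual 0.0 km
  Receiver 4: calculated 257.6 vs reported 189.1 → residual 68.5 km
Receiver 1, Receiver 2, Receiver 3 are mutually consistent (residuals ≈ 0); Receiver 4 is off by 68.5 km.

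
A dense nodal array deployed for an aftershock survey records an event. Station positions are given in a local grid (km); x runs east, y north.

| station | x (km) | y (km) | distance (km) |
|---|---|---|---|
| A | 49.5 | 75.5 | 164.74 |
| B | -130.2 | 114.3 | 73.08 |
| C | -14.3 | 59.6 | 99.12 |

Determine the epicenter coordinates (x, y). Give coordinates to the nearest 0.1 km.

Circle about each station: (x − 49.5)² + (y − 75.5)² = 164.74²; (x + 130.2)² + (y − 114.3)² = 73.08²; (x + 14.3)² + (y − 59.6)² = 99.12².
Subtracting the A equation from the B and C equations removes the quadratic terms:
-359.4 x + 77.6 y = 43664.61
-127.6 x − 31.8 y = 12920.64
Solving the 2×2 system: x ≈ -112.1, y ≈ 43.5 km.

-112.1 km east, 43.5 km north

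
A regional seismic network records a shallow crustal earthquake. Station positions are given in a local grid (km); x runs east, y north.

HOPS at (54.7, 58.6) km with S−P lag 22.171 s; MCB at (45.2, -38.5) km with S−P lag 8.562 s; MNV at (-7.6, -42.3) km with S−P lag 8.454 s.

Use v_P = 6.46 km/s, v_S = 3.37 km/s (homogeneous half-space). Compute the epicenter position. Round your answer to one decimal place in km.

(21.8, -94.1)

Distance from S−P lag: d = Δt · v_P v_S / (v_P − v_S) = Δt · (6.46·3.37)/(6.46−3.37) ≈ 7.0454·Δt.
So d_HOPS = 156.20, d_MCB = 60.32, d_MNV = 59.56 km.
Circle about each station: (x − 54.7)² + (y − 58.6)² = 156.20²; (x − 45.2)² + (y + 38.5)² = 60.32²; (x + 7.6)² + (y + 42.3)² = 59.56².
Subtracting the HOPS equation from the MCB and MNV equations removes the quadratic terms:
-19.0 x − 194.2 y = 17859.18
-124.6 x − 201.8 y = 16272.05
Solving the 2×2 system: x ≈ 21.8, y ≈ -94.1 km.
Check against HOPS (with the unrounded x, y): √((x − 54.7)²+(y − 58.6)²) = 156.20 ≈ 156.20 km. ✓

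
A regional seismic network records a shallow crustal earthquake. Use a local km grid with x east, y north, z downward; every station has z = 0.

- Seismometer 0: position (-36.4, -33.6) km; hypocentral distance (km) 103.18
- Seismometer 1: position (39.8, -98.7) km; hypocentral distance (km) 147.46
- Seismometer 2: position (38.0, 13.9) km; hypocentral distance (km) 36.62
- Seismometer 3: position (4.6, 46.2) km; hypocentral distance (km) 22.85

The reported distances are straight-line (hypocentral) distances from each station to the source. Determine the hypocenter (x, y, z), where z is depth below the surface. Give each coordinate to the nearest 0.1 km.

(26.4, 48.0, 6.6)

Each station gives a sphere (x−x_i)² + (y−y_i)² + z² = d_i² (stations at z=0).
Subtracting the Seismometer 0 sphere from Seismometer 1 and Seismometer 2: z² cancels, leaving linear equations in x and y:
152.4 x − 130.2 y = -2226.53
148.8 x + 95.0 y = 8488.38
Solving: x ≈ 26.399, y ≈ 48.002 km (keep extra digits for the depth step; rounded: 26.4, 48.0).
Then from the Seismometer 0 sphere: z² = 103.18² − (x + 36.4)² − (y + 33.6)² with x = 26.399, y = 48.002, so z ≈ 6.596 ≈ 6.6 km.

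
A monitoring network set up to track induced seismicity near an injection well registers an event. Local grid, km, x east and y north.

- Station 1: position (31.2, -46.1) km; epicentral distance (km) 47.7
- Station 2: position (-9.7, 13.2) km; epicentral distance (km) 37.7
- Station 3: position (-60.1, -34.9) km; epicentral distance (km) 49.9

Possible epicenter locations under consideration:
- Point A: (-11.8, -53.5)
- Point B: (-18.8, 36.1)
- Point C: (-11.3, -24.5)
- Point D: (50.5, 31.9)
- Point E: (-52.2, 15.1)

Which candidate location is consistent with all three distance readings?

For each candidate, compare |candidate − station| to the reported distance:
Point A: residuals Station 1 4.1, Station 2 29.0, Station 3 1.9 → max 29.0 km
Point B: residuals Station 1 48.5, Station 2 13.1, Station 3 32.2 → max 48.5 km
Point C: residuals Station 1 0.0, Station 2 0.0, Station 3 0.0 → max 0.0 km
Point D: residuals Station 1 32.7, Station 2 25.3, Station 3 79.3 → max 79.3 km
Point E: residuals Station 1 55.7, Station 2 4.8, Station 3 0.7 → max 55.7 km
Only Point C has all residuals ≈ 0.

Point C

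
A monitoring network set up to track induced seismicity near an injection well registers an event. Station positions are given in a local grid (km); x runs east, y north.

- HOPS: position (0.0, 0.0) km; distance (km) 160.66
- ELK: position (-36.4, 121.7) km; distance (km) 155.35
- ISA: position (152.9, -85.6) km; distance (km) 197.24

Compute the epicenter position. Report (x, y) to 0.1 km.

(118.4, 108.6)

Circle about each station: x² + y² = 160.66²; (x + 36.4)² + (y − 121.7)² = 155.35²; (x − 152.9)² + (y + 85.6)² = 197.24².
Subtracting the HOPS equation from the ELK and ISA equations removes the quadratic terms:
-72.8 x + 243.4 y = 17813.86
305.8 x − 171.2 y = 17613.79
Solving the 2×2 system: x ≈ 118.4, y ≈ 108.6 km.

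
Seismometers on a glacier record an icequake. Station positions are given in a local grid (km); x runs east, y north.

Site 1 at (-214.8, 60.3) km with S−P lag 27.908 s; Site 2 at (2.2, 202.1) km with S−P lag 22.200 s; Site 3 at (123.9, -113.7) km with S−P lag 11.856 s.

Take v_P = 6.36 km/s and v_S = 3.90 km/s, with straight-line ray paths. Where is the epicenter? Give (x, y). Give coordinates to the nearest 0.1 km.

56.3 km east, -15.1 km north

Distance from S−P lag: d = Δt · v_P v_S / (v_P − v_S) = Δt · (6.36·3.90)/(6.36−3.90) ≈ 10.0829·Δt.
So d_Site 1 = 281.39, d_Site 2 = 223.84, d_Site 3 = 119.54 km.
Circle about each station: (x + 214.8)² + (y − 60.3)² = 281.39²; (x − 2.2)² + (y − 202.1)² = 223.84²; (x − 123.9)² + (y + 113.7)² = 119.54².
Subtracting the Site 1 equation from the Site 2 and Site 3 equations removes the quadratic terms:
434.0 x + 283.6 y = 20150.11
677.4 x − 348.0 y = 43394.29
Solving the 2×2 system: x ≈ 56.3, y ≈ -15.1 km.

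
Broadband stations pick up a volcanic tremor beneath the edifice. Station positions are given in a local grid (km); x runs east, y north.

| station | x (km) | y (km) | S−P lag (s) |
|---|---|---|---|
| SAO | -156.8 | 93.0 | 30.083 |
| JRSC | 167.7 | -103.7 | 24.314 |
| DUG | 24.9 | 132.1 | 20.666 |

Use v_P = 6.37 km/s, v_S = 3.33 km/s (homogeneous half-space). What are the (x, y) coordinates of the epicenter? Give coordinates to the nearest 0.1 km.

24.9 km east, -12.1 km north

Distance from S−P lag: d = Δt · v_P v_S / (v_P − v_S) = Δt · (6.37·3.33)/(6.37−3.33) ≈ 6.9777·Δt.
So d_SAO = 209.91, d_JRSC = 169.65, d_DUG = 144.20 km.
Circle about each station: (x + 156.8)² + (y − 93.0)² = 209.91²; (x − 167.7)² + (y + 103.7)² = 169.65²; (x − 24.9)² + (y − 132.1)² = 144.20².
Subtracting the SAO equation from the JRSC and DUG equations removes the quadratic terms:
649.0 x − 393.4 y = 20922.83
363.4 x + 78.2 y = 8103.75
Solving the 2×2 system: x ≈ 24.9, y ≈ -12.1 km.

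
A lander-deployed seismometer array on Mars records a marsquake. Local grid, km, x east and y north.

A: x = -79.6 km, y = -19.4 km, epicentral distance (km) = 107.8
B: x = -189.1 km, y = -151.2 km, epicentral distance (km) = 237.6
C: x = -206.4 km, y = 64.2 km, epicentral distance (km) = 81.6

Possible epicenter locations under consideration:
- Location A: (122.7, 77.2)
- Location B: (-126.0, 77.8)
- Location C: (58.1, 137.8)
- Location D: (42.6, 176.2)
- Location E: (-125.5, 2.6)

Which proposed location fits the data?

Location B

For each candidate, compare |candidate − station| to the reported distance:
Location A: residuals A 116.4, B 148.9, C 247.8 → max 247.8 km
Location B: residuals A 0.1, B 0.1, C 0.1 → max 0.1 km
Location C: residuals A 101.2, B 142.7, C 192.9 → max 192.9 km
Location D: residuals A 122.8, B 163.5, C 191.4 → max 191.4 km
Location E: residuals A 56.9, B 71.2, C 20.1 → max 71.2 km
Only Location B has all residuals ≈ 0.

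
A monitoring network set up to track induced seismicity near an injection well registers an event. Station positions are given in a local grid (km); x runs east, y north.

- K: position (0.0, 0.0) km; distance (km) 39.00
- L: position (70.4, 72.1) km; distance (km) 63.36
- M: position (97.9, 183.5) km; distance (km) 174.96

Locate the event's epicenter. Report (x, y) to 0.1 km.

32.8 km east, 21.1 km north

Circle about each station: x² + y² = 39.00²; (x − 70.4)² + (y − 72.1)² = 63.36²; (x − 97.9)² + (y − 183.5)² = 174.96².
Subtracting the K equation from the L and M equations removes the quadratic terms:
140.8 x + 144.2 y = 7661.08
195.8 x + 367.0 y = 14166.66
Solving the 2×2 system: x ≈ 32.8, y ≈ 21.1 km.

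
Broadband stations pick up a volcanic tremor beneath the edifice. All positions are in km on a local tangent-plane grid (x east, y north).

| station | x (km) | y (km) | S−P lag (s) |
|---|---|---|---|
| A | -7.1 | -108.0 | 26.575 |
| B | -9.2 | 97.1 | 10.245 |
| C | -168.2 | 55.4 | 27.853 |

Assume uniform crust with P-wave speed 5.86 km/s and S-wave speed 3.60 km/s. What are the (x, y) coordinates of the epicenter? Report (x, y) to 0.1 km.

Distance from S−P lag: d = Δt · v_P v_S / (v_P − v_S) = Δt · (5.86·3.60)/(5.86−3.60) ≈ 9.3345·Δt.
So d_A = 248.06, d_B = 95.63, d_C = 259.99 km.
Circle about each station: (x + 7.1)² + (y + 108.0)² = 248.06²; (x + 9.2)² + (y − 97.1)² = 95.63²; (x + 168.2)² + (y − 55.4)² = 259.99².
Subtracting the A equation from the B and C equations removes the quadratic terms:
-4.2 x + 410.2 y = 50187.31
-322.2 x + 326.8 y = 13584.95
Solving the 2×2 system: x ≈ 82.8, y ≈ 123.2 km.

(82.8, 123.2)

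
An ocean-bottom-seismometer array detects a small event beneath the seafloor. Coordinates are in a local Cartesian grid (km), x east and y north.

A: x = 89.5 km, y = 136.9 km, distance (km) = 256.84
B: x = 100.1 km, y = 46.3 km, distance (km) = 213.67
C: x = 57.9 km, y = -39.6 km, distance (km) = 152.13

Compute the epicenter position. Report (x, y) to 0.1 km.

-94.2 km east, -42.6 km north

Circle about each station: (x − 89.5)² + (y − 136.9)² = 256.84²; (x − 100.1)² + (y − 46.3)² = 213.67²; (x − 57.9)² + (y + 39.6)² = 152.13².
Subtracting pairs of circle equations eliminates x²+y² and gives linear equations (the radical axes):
21.2 x − 181.2 y = 5723.76
-63.2 x − 353.0 y = 20991.96
Solving the 2×2 system: x ≈ -94.2, y ≈ -42.6 km.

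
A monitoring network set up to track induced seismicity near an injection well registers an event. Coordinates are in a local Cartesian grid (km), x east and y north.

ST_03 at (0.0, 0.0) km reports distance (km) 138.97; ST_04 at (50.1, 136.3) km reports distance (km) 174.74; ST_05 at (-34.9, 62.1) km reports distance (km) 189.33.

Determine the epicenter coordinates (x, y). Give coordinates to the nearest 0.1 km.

138.2 km east, -14.6 km north

Circle about each station: x² + y² = 138.97²; (x − 50.1)² + (y − 136.3)² = 174.74²; (x + 34.9)² + (y − 62.1)² = 189.33².
Subtracting the ST_03 equation from the ST_04 and ST_05 equations removes the quadratic terms:
100.2 x + 272.6 y = 9866.29
-69.8 x + 124.2 y = -11458.77
Solving the 2×2 system: x ≈ 138.2, y ≈ -14.6 km.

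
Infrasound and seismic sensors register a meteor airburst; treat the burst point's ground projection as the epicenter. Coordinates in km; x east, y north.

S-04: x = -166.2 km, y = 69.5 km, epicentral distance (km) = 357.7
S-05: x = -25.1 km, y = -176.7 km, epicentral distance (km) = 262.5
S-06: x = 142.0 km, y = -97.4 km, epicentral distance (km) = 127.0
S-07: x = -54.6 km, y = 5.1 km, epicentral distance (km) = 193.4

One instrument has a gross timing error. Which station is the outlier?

S-04

Solve using three stations at a time. Using S-05, S-06, S-07 (subtract circle equations pairwise → linear system) gives (x, y) ≈ (137.3, 29.6).
Distances from that point to each station vs reported:
  S-04: calculated 306.1 vs reported 357.7 → residual 51.6 km
  S-05: calculated 262.5 vs reported 262.5 → residual 0.0 km
  S-06: calculated 127.1 vs reported 127.0 → residual 0.1 km
  S-07: calculated 193.4 vs reported 193.4 → residual 0.0 km
S-05, S-06, S-07 are mutually consistent (residuals ≈ 0); S-04 is off by 51.6 km.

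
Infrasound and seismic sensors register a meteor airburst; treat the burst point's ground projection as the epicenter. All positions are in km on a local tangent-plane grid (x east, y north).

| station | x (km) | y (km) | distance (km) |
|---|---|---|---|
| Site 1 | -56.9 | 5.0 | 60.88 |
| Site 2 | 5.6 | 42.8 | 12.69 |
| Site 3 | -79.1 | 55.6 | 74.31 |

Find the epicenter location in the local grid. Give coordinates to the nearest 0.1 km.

-6.6 km east, 39.3 km north

Circle about each station: (x + 56.9)² + (y − 5.0)² = 60.88²; (x − 5.6)² + (y − 42.8)² = 12.69²; (x + 79.1)² + (y − 55.6)² = 74.31².
Subtracting pairs of circle equations eliminates x²+y² and gives linear equations (the radical axes):
125.0 x + 75.6 y = 2145.93
-44.4 x + 101.2 y = 4269.96
Solving the 2×2 system: x ≈ -6.6, y ≈ 39.3 km.
Check against Site 1 (with the unrounded x, y): √((x + 56.9)²+(y − 5.0)²) = 60.88 ≈ 60.88 km. ✓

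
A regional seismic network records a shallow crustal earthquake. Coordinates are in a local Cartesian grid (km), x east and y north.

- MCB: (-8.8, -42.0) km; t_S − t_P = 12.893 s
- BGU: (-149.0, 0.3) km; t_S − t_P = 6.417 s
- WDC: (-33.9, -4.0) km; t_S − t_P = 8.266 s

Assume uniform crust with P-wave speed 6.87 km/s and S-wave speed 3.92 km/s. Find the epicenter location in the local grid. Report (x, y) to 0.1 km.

-100.0 km east, 32.4 km north

Distance from S−P lag: d = Δt · v_P v_S / (v_P − v_S) = Δt · (6.87·3.92)/(6.87−3.92) ≈ 9.1289·Δt.
So d_MCB = 117.70, d_BGU = 58.58, d_WDC = 75.46 km.
Circle about each station: (x + 8.8)² + (y + 42.0)² = 117.70²; (x + 149.0)² + (y − 0.3)² = 58.58²; (x + 33.9)² + (y + 4.0)² = 75.46².
Subtracting the MCB equation from the BGU and WDC equations removes the quadratic terms:
-280.4 x + 84.6 y = 30781.32
-50.2 x + 76.0 y = 7482.85
Solving the 2×2 system: x ≈ -100.0, y ≈ 32.4 km.
Check against MCB (with the unrounded x, y): √((x + 8.8)²+(y + 42.0)²) = 117.70 ≈ 117.70 km. ✓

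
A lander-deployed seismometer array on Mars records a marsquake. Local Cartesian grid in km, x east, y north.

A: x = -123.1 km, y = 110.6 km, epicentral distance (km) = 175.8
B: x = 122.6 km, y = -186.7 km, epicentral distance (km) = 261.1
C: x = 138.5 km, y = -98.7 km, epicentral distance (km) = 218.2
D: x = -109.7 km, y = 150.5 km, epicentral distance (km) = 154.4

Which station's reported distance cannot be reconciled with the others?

Solve using three stations at a time. Using B, C, D (subtract circle equations pairwise → linear system) gives (x, y) ≈ (-52.3, 7.2).
Distances from that point to each station vs reported:
  A: calculated 125.3 vs reported 175.8 → residual 50.5 km
  B: calculated 261.1 vs reported 261.1 → residual 0.0 km
  C: calculated 218.2 vs reported 218.2 → residual 0.0 km
  D: calculated 154.4 vs reported 154.4 → residual 0.0 km
B, C, D are mutually consistent (residuals ≈ 0); A is off by 50.5 km.

A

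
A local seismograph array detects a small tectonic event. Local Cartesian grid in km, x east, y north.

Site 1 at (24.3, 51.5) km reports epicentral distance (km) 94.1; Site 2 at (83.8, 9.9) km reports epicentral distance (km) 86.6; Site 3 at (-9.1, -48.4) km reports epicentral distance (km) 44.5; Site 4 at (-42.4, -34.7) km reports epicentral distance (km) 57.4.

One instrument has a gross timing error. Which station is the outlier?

Solve using three stations at a time. Using Site 1, Site 2, Site 4 (subtract circle equations pairwise → linear system) gives (x, y) ≈ (14.5, -42.1).
Distances from that point to each station vs reported:
  Site 1: calculated 94.1 vs reported 94.1 → residual 0.0 km
  Site 2: calculated 86.6 vs reported 86.6 → residual 0.0 km
  Site 3: calculated 24.5 vs reported 44.5 → residual 20.0 km
  Site 4: calculated 57.4 vs reported 57.4 → residual 0.0 km
Site 1, Site 2, Site 4 are mutually consistent (residuals ≈ 0); Site 3 is off by 20.0 km.

Site 3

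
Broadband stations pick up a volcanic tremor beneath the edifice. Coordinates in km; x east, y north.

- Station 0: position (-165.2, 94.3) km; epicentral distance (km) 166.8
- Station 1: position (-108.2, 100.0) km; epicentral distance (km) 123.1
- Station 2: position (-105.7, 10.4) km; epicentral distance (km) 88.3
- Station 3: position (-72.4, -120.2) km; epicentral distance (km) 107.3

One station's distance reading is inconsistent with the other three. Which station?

Solve using three stations at a time. Using Station 0, Station 1, Station 2 (subtract circle equations pairwise → linear system) gives (x, y) ≈ (-17.5, 16.6).
Distances from that point to each station vs reported:
  Station 0: calculated 166.9 vs reported 166.8 → residual 0.1 km
  Station 1: calculated 123.2 vs reported 123.1 → residual 0.1 km
  Station 2: calculated 88.4 vs reported 88.3 → residual 0.1 km
  Station 3: calculated 147.4 vs reported 107.3 → residual 40.1 km
Station 0, Station 1, Station 2 are mutually consistent (residuals ≈ 0); Station 3 is off by 40.1 km.

Station 3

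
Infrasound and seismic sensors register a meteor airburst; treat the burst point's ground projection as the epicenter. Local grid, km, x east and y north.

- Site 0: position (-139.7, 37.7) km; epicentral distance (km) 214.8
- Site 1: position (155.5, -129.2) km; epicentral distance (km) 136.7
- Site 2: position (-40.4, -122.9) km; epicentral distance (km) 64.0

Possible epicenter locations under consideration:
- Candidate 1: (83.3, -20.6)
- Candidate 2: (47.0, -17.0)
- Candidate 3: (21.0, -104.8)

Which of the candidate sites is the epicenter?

Candidate 3

For each candidate, compare |candidate − station| to the reported distance:
Candidate 1: residuals Site 0 15.7, Site 1 6.3, Site 2 96.5 → max 96.5 km
Candidate 2: residuals Site 0 20.3, Site 1 19.4, Site 2 73.3 → max 73.3 km
Candidate 3: residuals Site 0 0.0, Site 1 0.0, Site 2 0.0 → max 0.0 km
Only Candidate 3 has all residuals ≈ 0.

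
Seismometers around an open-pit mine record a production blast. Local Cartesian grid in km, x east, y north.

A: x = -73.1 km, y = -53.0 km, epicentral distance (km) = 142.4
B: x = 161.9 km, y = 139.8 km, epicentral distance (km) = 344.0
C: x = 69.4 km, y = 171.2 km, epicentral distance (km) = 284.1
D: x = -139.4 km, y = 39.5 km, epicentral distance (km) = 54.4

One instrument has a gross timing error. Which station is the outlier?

Solve using three stations at a time. Using B, C, D (subtract circle equations pairwise → linear system) gives (x, y) ≈ (-145.5, -14.7).
Distances from that point to each station vs reported:
  A: calculated 81.9 vs reported 142.4 → residual 60.5 km
  B: calculated 344.0 vs reported 344.0 → residual 0.0 km
  C: calculated 284.1 vs reported 284.1 → residual 0.0 km
  D: calculated 54.5 vs reported 54.4 → residual 0.1 km
B, C, D are mutually consistent (residuals ≈ 0); A is off by 60.5 km.

A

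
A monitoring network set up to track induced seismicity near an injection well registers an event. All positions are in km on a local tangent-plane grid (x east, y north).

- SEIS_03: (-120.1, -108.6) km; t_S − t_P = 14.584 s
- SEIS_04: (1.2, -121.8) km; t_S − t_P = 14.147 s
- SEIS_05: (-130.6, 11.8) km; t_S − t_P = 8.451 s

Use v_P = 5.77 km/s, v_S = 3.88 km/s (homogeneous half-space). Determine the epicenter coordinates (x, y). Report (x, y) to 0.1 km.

Distance from S−P lag: d = Δt · v_P v_S / (v_P − v_S) = Δt · (5.77·3.88)/(5.77−3.88) ≈ 11.8453·Δt.
So d_SEIS_03 = 172.75, d_SEIS_04 = 167.58, d_SEIS_05 = 100.10 km.
Circle about each station: (x + 120.1)² + (y + 108.6)² = 172.75²; (x − 1.2)² + (y + 121.8)² = 167.58²; (x + 130.6)² + (y − 11.8)² = 100.10².
Subtracting the SEIS_03 equation from the SEIS_04 and SEIS_05 equations removes the quadratic terms:
242.6 x − 26.4 y = -9621.78
-21.0 x + 240.8 y = 10800.18
Solving the 2×2 system: x ≈ -35.1, y ≈ 41.8 km.

x ≈ -35.1 km, y ≈ 41.8 km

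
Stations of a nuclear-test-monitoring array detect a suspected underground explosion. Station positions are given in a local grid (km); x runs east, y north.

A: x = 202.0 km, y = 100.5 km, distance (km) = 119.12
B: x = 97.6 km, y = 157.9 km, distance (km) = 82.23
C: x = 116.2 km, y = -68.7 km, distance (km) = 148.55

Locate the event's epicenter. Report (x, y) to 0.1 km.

85.3 km east, 76.6 km north

Circle about each station: (x − 202.0)² + (y − 100.5)² = 119.12²; (x − 97.6)² + (y − 157.9)² = 82.23²; (x − 116.2)² + (y + 68.7)² = 148.55².
Subtracting the A equation from the B and C equations removes the quadratic terms:
-208.8 x + 114.8 y = -9018.28
-171.6 x − 338.4 y = -40559.65
Solving the 2×2 system: x ≈ 85.3, y ≈ 76.6 km.
Check against A (with the unrounded x, y): √((x − 202.0)²+(y − 100.5)²) = 119.12 ≈ 119.12 km. ✓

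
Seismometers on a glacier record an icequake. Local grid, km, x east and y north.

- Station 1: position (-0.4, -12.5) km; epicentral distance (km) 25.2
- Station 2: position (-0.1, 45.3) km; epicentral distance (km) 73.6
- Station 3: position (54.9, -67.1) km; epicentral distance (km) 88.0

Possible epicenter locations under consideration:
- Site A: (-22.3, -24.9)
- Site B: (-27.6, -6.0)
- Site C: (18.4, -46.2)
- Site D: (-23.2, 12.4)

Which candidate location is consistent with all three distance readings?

Site A

For each candidate, compare |candidate − station| to the reported distance:
Site A: residuals Station 1 0.0, Station 2 0.0, Station 3 0.0 → max 0.0 km
Site B: residuals Station 1 2.8, Station 2 15.4, Station 3 14.7 → max 15.4 km
Site C: residuals Station 1 13.4, Station 2 19.8, Station 3 45.9 → max 45.9 km
Site D: residuals Station 1 8.6, Station 2 33.4, Station 3 23.4 → max 33.4 km
Only Site A has all residuals ≈ 0.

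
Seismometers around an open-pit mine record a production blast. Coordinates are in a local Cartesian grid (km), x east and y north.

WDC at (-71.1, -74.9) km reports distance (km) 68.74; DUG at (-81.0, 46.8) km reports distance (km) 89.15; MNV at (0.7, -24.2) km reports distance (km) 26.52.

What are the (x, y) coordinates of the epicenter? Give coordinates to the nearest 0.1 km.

(-25.8, -23.2)

Circle about each station: (x + 71.1)² + (y + 74.9)² = 68.74²; (x + 81.0)² + (y − 46.8)² = 89.15²; (x − 0.7)² + (y + 24.2)² = 26.52².
Subtracting the WDC equation from the DUG and MNV equations removes the quadratic terms:
-19.8 x + 243.4 y = -5136.51
143.6 x + 101.4 y = -6057.21
Solving the 2×2 system: x ≈ -25.8, y ≈ -23.2 km.
Check against WDC (with the unrounded x, y): √((x + 71.1)²+(y + 74.9)²) = 68.74 ≈ 68.74 km. ✓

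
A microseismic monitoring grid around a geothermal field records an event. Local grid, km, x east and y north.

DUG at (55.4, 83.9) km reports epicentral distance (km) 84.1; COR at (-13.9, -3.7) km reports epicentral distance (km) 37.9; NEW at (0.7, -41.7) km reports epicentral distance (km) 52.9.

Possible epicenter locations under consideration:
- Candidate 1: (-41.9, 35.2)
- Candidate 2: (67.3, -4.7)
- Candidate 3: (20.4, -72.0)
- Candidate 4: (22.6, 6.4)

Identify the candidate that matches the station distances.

Candidate 4

For each candidate, compare |candidate − station| to the reported distance:
Candidate 1: residuals DUG 24.7, COR 10.0, NEW 35.0 → max 35.0 km
Candidate 2: residuals DUG 5.3, COR 43.3, NEW 23.3 → max 43.3 km
Candidate 3: residuals DUG 75.7, COR 38.5, NEW 16.8 → max 75.7 km
Candidate 4: residuals DUG 0.1, COR 0.0, NEW 0.0 → max 0.1 km
Only Candidate 4 has all residuals ≈ 0.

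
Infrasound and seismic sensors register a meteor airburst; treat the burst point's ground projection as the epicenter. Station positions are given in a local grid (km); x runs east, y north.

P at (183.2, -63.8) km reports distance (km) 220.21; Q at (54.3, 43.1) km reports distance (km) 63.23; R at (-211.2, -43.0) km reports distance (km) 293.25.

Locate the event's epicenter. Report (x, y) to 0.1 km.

Circle about each station: (x − 183.2)² + (y + 63.8)² = 220.21²; (x − 54.3)² + (y − 43.1)² = 63.23²; (x + 211.2)² + (y + 43.0)² = 293.25².
Subtracting the P equation from the Q and R equations removes the quadratic terms:
-257.8 x + 213.8 y = 11667.83
-788.8 x + 41.6 y = -28681.36
Solving the 2×2 system: x ≈ 41.9, y ≈ 105.1 km.

41.9 km east, 105.1 km north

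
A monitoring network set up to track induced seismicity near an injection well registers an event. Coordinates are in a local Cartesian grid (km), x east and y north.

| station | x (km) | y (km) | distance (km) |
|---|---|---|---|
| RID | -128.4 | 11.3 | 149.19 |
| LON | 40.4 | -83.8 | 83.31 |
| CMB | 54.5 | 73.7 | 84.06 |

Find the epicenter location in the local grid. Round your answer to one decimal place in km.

x ≈ 20.1 km, y ≈ -3.0 km

Circle about each station: (x + 128.4)² + (y − 11.3)² = 149.19²; (x − 40.4)² + (y + 83.8)² = 83.31²; (x − 54.5)² + (y − 73.7)² = 84.06².
Subtracting pairs of circle equations eliminates x²+y² and gives linear equations (the radical axes):
337.6 x − 190.2 y = 7357.45
365.8 x + 124.8 y = 6979.26
Solving the 2×2 system: x ≈ 20.1, y ≈ -3.0 km.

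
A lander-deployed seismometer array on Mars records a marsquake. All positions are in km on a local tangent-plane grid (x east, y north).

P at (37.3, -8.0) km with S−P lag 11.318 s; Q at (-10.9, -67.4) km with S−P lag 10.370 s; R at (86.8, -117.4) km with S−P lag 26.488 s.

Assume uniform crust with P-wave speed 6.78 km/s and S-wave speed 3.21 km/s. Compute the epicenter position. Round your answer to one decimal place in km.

x ≈ -31.7 km, y ≈ -7.7 km

Distance from S−P lag: d = Δt · v_P v_S / (v_P − v_S) = Δt · (6.78·3.21)/(6.78−3.21) ≈ 6.0963·Δt.
So d_P = 69.00, d_Q = 63.22, d_R = 161.48 km.
Circle about each station: (x − 37.3)² + (y + 8.0)² = 69.00²; (x + 10.9)² + (y + 67.4)² = 63.22²; (x − 86.8)² + (y + 117.4)² = 161.48².
Subtracting pairs of circle equations eliminates x²+y² and gives linear equations (the radical axes):
-96.4 x − 118.8 y = 3970.51
99.0 x − 218.8 y = -1453.08
Solving the 2×2 system: x ≈ -31.7, y ≈ -7.7 km.
Check against P (with the unrounded x, y): √((x − 37.3)²+(y + 8.0)²) = 69.00 ≈ 69.00 km. ✓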